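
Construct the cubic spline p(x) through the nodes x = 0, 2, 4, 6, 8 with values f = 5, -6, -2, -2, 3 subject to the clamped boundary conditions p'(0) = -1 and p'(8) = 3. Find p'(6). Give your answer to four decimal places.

0.6071

Let σ_i = p''(x_i). Step sizes h_i = 2, 2, 2, 2; slopes of the chords Δ_i = (y_(i+1) - y_i)/h_i = -11/2, 2, 0, 5/2.
  2·σ_0 + 8·σ_1 + 2·σ_2 = 6(Δ_1 - Δ_0) = 45
  2·σ_1 + 8·σ_2 + 2·σ_3 = 6(Δ_2 - Δ_1) = -12
  2·σ_2 + 8·σ_3 + 2·σ_4 = 6(Δ_3 - Δ_2) = 15
Clamped end conditions give two more equations: 2h_0·σ_0 + h_0·σ_1 = 6(Δ_0 - p'(0)) = -27 and h_3·σ_3 + 2h_3·σ_4 = 6(p'(8) - Δ_3) = 3.
Solving: σ_0 = -325/28, σ_1 = 68/7, σ_2 = -19/4, σ_3 = 23/7, σ_4 = -25/28.
On [6, 8], p'(x) = b_3 + 2c_3·(x - 6) + 3d_3·(x - 6)² with b_3 = Δ_3 - h_3(2σ_3 + σ_4)/6 = 17/28, c_3 = σ_3/2 = 23/14, d_3 = (σ_4 - σ_3)/(6h_3) = -39/112. So p'(6) = 17/28.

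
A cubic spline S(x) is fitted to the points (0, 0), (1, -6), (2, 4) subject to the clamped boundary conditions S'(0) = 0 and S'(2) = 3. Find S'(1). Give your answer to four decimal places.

2.2500

Put m_i = S'' at the i-th knot. Here h = (1, 1) and Δ = (-6, 10), so the interior equations h_(i-1)·m_(i-1) + 2(h_(i-1)+h_i)·m_i + h_i·m_(i+1) = 6(Δ_i − Δ_(i-1)) read
  1·m_0 + 4·m_1 + 1·m_2 = 6(Δ_1 - Δ_0) = 96
Clamped end conditions give two more equations: 2h_0·m_0 + h_0·m_1 = 6(Δ_0 - S'(0)) = -36 and h_1·m_1 + 2h_1·m_2 = 6(S'(2) - Δ_1) = -42.
Solving: m_0 = -81/2, m_1 = 45, m_2 = -87/2.
On [1, 2], S'(x) = b_1 + 2c_1·(x - 1) + 3d_1·(x - 1)² with b_1 = Δ_1 - h_1(2m_1 + m_2)/6 = 9/4, c_1 = m_1/2 = 45/2, d_1 = (m_2 - m_1)/(6h_1) = -59/4. So S'(1) = 9/4.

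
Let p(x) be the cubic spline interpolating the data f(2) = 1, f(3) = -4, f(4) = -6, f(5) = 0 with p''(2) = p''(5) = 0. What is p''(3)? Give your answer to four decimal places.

Put m_i = p'' at the i-th knot. Here h = (1, 1, 1) and Δ = (-5, -2, 6), so the interior equations h_(i-1)·m_(i-1) + 2(h_(i-1)+h_i)·m_i + h_i·m_(i+1) = 6(Δ_i − Δ_(i-1)) read
  1·m_0 + 4·m_1 + 1·m_2 = 6(Δ_1 - Δ_0) = 18
  1·m_1 + 4·m_2 + 1·m_3 = 6(Δ_2 - Δ_1) = 48
Natural end conditions: m_0 = m_3 = 0.
Solving the tridiagonal system: m_0 = 0, m_1 = 8/5, m_2 = 58/5, m_3 = 0.

1.6000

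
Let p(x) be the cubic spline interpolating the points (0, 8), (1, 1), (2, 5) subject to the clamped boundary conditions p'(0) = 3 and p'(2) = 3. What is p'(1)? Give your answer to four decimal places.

-3.7500

Let M_i = p''(x_i). Step sizes h_i = 1, 1; slopes of the chords Δ_i = (y_(i+1) - y_i)/h_i = -7, 4.
  1·M_0 + 4·M_1 + 1·M_2 = 6(Δ_1 - Δ_0) = 66
Clamped end conditions give two more equations: 2h_0·M_0 + h_0·M_1 = 6(Δ_0 - p'(0)) = -60 and h_1·M_1 + 2h_1·M_2 = 6(p'(2) - Δ_1) = -6.
Forward elimination and back-substitution give M_0 = -93/2, M_1 = 33, M_2 = -39/2.
On [1, 2], p'(x) = b_1 + 2c_1·(x - 1) + 3d_1·(x - 1)² with b_1 = Δ_1 - h_1(2M_1 + M_2)/6 = -15/4, c_1 = M_1/2 = 33/2, d_1 = (M_2 - M_1)/(6h_1) = -35/4. So p'(1) = -15/4.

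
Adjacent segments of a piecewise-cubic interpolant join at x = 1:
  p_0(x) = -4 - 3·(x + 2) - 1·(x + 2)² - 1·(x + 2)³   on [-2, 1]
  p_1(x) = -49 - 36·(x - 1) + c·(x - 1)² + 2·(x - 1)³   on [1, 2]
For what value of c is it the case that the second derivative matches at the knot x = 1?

p_0''(x) = -2 - 6·(x + 2), so p_0''(1) = -20. On the right, p_1''(1) = 2c, so c = -10.

-10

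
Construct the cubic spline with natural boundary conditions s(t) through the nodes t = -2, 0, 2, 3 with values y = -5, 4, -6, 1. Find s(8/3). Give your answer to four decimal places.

Write σ_i for s''(x_i). With h_i = 2, 2, 1 and divided differences Δ_i = 9/2, -5, 7, the continuity of s' gives the tridiagonal system
  2·σ_0 + 8·σ_1 + 2·σ_2 = 6(Δ_1 - Δ_0) = -57
  2·σ_1 + 6·σ_2 + 1·σ_3 = 6(Δ_2 - Δ_1) = 72
Natural end conditions: σ_0 = σ_3 = 0.
Forward elimination and back-substitution give σ_0 = 0, σ_1 = -243/22, σ_2 = 345/22, σ_3 = 0.
On [2, 3], s(t) = -6 + 39/22·(t - 2) + 345/44·(t - 2)² - 115/44·(t - 2)³.
With (t - 2) = 2/3: s(8/3) = -626/297.

-2.1077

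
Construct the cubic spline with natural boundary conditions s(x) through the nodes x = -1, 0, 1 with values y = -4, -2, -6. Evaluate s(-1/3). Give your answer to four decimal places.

-2.1111

With M_i denoting the second derivative at x_i, h_i = 1, 1, and Δ_i = (y_(i+1) − y_i)/h_i = 2, -4:
  1·M_0 + 4·M_1 + 1·M_2 = 6(Δ_1 - Δ_0) = -36
Natural end conditions: M_0 = M_2 = 0.
Solving the tridiagonal system: M_0 = 0, M_1 = -9, M_2 = 0.
On [-1, 0], s(x) = -4 + 7/2·(x + 1) + 0·(x + 1)² - 3/2·(x + 1)³.
With (x + 1) = 2/3: s(-1/3) = -19/9.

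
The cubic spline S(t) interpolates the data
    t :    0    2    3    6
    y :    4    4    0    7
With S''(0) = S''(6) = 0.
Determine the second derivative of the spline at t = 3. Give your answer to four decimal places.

Put m_i = S'' at the i-th knot. Here h = (2, 1, 3) and Δ = (0, -4, 7/3), so the interior equations h_(i-1)·m_(i-1) + 2(h_(i-1)+h_i)·m_i + h_i·m_(i+1) = 6(Δ_i − Δ_(i-1)) read
  2·m_0 + 6·m_1 + 1·m_2 = 6(Δ_1 - Δ_0) = -24
  1·m_1 + 8·m_2 + 3·m_3 = 6(Δ_2 - Δ_1) = 38
Natural end conditions: m_0 = m_3 = 0.
Hence m_0 = 0, m_1 = -230/47, m_2 = 252/47, m_3 = 0.

5.3617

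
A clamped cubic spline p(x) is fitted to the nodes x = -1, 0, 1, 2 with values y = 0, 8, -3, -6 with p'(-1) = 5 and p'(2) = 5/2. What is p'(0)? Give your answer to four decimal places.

Put M_i = p'' at the i-th knot. Here h = (1, 1, 1) and Δ = (8, -11, -3), so the interior equations h_(i-1)·M_(i-1) + 2(h_(i-1)+h_i)·M_i + h_i·M_(i+1) = 6(Δ_i − Δ_(i-1)) read
  1·M_0 + 4·M_1 + 1·M_2 = 6(Δ_1 - Δ_0) = -114
  1·M_1 + 4·M_2 + 1·M_3 = 6(Δ_2 - Δ_1) = 48
Clamped end conditions give two more equations: 2h_0·M_0 + h_0·M_1 = 6(Δ_0 - p'(-1)) = 18 and h_2·M_2 + 2h_2·M_3 = 6(p'(2) - Δ_2) = 33.
Solving the tridiagonal system: M_0 = 443/15, M_1 = -616/15, M_2 = 311/15, M_3 = 92/15.
On [0, 1], p'(x) = b_1 + 2c_1·x + 3d_1·x² with b_1 = Δ_1 - h_1(2M_1 + M_2)/6 = -23/30, c_1 = M_1/2 = -308/15, d_1 = (M_2 - M_1)/(6h_1) = 103/10. So p'(0) = -23/30.

-0.7667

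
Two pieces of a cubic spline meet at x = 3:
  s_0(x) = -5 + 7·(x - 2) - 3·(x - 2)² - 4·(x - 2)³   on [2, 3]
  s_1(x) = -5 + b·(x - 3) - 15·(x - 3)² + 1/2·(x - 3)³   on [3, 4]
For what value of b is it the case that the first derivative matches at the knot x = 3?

s_0'(x) = 7 - 6·(x - 2) - 12·(x - 2)², so s_0'(3) = -11. On the right, s_1'(3) = b, so b = -11.

-11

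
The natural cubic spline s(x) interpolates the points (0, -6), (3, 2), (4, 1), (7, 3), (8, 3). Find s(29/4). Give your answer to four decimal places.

3.0706

With σ_i denoting the second derivative at x_i, h_i = 3, 1, 3, 1, and Δ_i = (y_(i+1) − y_i)/h_i = 8/3, -1, 2/3, 0:
  3·σ_0 + 8·σ_1 + 1·σ_2 = 6(Δ_1 - Δ_0) = -22
  1·σ_1 + 8·σ_2 + 3·σ_3 = 6(Δ_2 - Δ_1) = 10
  3·σ_2 + 8·σ_3 + 1·σ_4 = 6(Δ_3 - Δ_2) = -4
Natural end conditions: σ_0 = σ_4 = 0.
Solving the tridiagonal system: σ_0 = 0, σ_1 = -217/72, σ_2 = 19/9, σ_3 = -31/24, σ_4 = 0.
On [7, 8], s(x) = 3 + 31/72·(x - 7) - 31/48·(x - 7)² + 31/144·(x - 7)³.
With (x - 7) = 1/4: s(29/4) = 9433/3072.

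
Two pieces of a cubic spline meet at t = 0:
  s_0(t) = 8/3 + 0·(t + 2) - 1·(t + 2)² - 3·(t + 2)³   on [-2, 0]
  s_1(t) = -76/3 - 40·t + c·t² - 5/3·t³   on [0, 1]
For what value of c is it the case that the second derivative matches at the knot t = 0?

s_0''(t) = -2 - 18·(t + 2), so s_0''(0) = -38. On the right, s_1''(0) = 2c, so c = -19.

-19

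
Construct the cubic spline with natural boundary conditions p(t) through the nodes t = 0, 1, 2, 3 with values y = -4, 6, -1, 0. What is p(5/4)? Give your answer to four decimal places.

5.1469

Write M_i for p''(x_i). With h_i = 1, 1, 1 and divided differences Δ_i = 10, -7, 1, the continuity of p' gives the tridiagonal system
  1·M_0 + 4·M_1 + 1·M_2 = 6(Δ_1 - Δ_0) = -102
  1·M_1 + 4·M_2 + 1·M_3 = 6(Δ_2 - Δ_1) = 48
Natural end conditions: M_0 = M_3 = 0.
Forward elimination and back-substitution give M_0 = 0, M_1 = -152/5, M_2 = 98/5, M_3 = 0.
On [1, 2], p(t) = 6 - 2/15·(t - 1) - 76/5·(t - 1)² + 25/3·(t - 1)³.
With (t - 1) = 1/4: p(5/4) = 1647/320.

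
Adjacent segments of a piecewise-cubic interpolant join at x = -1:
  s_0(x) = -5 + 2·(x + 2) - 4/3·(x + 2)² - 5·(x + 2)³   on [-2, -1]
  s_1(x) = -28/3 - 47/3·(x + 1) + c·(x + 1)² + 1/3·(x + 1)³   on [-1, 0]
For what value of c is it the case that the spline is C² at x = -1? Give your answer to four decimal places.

-16.3333

s_0''(x) = -8/3 - 30·(x + 2), so s_0''(-1) = -98/3. On the right, s_1''(-1) = 2c, so c = -49/3.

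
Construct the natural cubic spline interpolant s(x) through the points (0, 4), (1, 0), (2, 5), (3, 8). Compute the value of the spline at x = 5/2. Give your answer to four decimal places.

Write M_i for s''(x_i). With h_i = 1, 1, 1 and divided differences Δ_i = -4, 5, 3, the continuity of s' gives the tridiagonal system
  1·M_0 + 4·M_1 + 1·M_2 = 6(Δ_1 - Δ_0) = 54
  1·M_1 + 4·M_2 + 1·M_3 = 6(Δ_2 - Δ_1) = -12
Natural end conditions: M_0 = M_3 = 0.
Forward elimination and back-substitution give M_0 = 0, M_1 = 76/5, M_2 = -34/5, M_3 = 0.
On [2, 3], s(x) = 5 + 79/15·(x - 2) - 17/5·(x - 2)² + 17/15·(x - 2)³.
With (x - 2) = 1/2: s(5/2) = 277/40.

6.9250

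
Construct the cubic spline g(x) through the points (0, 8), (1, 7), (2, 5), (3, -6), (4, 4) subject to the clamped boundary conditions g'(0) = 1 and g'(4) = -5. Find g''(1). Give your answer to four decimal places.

8.5714

Put M_i = g'' at the i-th knot. Here h = (1, 1, 1, 1) and Δ = (-1, -2, -11, 10), so the interior equations h_(i-1)·M_(i-1) + 2(h_(i-1)+h_i)·M_i + h_i·M_(i+1) = 6(Δ_i − Δ_(i-1)) read
  1·M_0 + 4·M_1 + 1·M_2 = 6(Δ_1 - Δ_0) = -6
  1·M_1 + 4·M_2 + 1·M_3 = 6(Δ_2 - Δ_1) = -54
  1·M_2 + 4·M_3 + 1·M_4 = 6(Δ_3 - Δ_2) = 126
Clamped end conditions give two more equations: 2h_0·M_0 + h_0·M_1 = 6(Δ_0 - g'(0)) = -12 and h_3·M_3 + 2h_3·M_4 = 6(g'(4) - Δ_3) = -90.
Hence M_0 = -72/7, M_1 = 60/7, M_2 = -30, M_3 = 402/7, M_4 = -516/7.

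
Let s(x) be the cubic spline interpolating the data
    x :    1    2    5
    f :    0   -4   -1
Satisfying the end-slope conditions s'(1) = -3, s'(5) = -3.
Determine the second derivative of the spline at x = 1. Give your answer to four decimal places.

-6.7500

Write M_i for s''(x_i). With h_i = 1, 3 and divided differences Δ_i = -4, 1, the continuity of s' gives the tridiagonal system
  1·M_0 + 8·M_1 + 3·M_2 = 6(Δ_1 - Δ_0) = 30
Clamped end conditions give two more equations: 2h_0·M_0 + h_0·M_1 = 6(Δ_0 - s'(1)) = -6 and h_1·M_1 + 2h_1·M_2 = 6(s'(5) - Δ_1) = -24.
Forward elimination and back-substitution give M_0 = -27/4, M_1 = 15/2, M_2 = -31/4.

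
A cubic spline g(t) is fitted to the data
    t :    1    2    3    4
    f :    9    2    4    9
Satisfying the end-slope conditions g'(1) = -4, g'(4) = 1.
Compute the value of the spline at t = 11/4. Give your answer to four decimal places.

2.6344

With M_i denoting the second derivative at x_i, h_i = 1, 1, 1, and Δ_i = (y_(i+1) − y_i)/h_i = -7, 2, 5:
  1·M_0 + 4·M_1 + 1·M_2 = 6(Δ_1 - Δ_0) = 54
  1·M_1 + 4·M_2 + 1·M_3 = 6(Δ_2 - Δ_1) = 18
Clamped end conditions give two more equations: 2h_0·M_0 + h_0·M_1 = 6(Δ_0 - g'(1)) = -18 and h_2·M_2 + 2h_2·M_3 = 6(g'(4) - Δ_2) = -24.
Solving: M_0 = -262/15, M_1 = 254/15, M_2 = 56/15, M_3 = -208/15.
On [2, 3], g(t) = 2 - 64/15·(t - 2) + 127/15·(t - 2)² - 11/5·(t - 2)³.
With (t - 2) = 3/4: g(11/4) = 843/320.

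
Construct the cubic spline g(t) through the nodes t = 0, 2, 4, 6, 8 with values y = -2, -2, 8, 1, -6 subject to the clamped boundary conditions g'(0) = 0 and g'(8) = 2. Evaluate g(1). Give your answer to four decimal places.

-2.8214

With σ_i denoting the second derivative at x_i, h_i = 2, 2, 2, 2, and Δ_i = (y_(i+1) − y_i)/h_i = 0, 5, -7/2, -7/2:
  2·σ_0 + 8·σ_1 + 2·σ_2 = 6(Δ_1 - Δ_0) = 30
  2·σ_1 + 8·σ_2 + 2·σ_3 = 6(Δ_2 - Δ_1) = -51
  2·σ_2 + 8·σ_3 + 2·σ_4 = 6(Δ_3 - Δ_2) = 0
Clamped end conditions give two more equations: 2h_0·σ_0 + h_0·σ_1 = 6(Δ_0 - g'(0)) = 0 and h_3·σ_3 + 2h_3·σ_4 = 6(g'(8) - Δ_3) = 33.
Solving: σ_0 = -23/7, σ_1 = 46/7, σ_2 = -8, σ_3 = -1/14, σ_4 = 58/7.
On [0, 2], g(t) = -2 + 0·t - 23/14·t² + 23/28·t³.
With t = 1: g(1) = -79/28.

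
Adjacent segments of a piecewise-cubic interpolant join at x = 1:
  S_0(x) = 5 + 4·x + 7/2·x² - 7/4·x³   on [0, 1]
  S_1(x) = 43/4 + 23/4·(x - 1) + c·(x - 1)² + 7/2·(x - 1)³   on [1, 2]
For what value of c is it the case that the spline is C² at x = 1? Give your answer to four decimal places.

S_0''(x) = 7 - 21/2·x, so S_0''(1) = -7/2. On the right, S_1''(1) = 2c, so c = -7/4.

-1.7500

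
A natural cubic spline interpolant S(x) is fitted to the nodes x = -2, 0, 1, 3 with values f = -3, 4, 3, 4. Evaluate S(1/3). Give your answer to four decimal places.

Let σ_i = S''(x_i). Step sizes h_i = 2, 1, 2; slopes of the chords Δ_i = (y_(i+1) - y_i)/h_i = 7/2, -1, 1/2.
  2·σ_0 + 6·σ_1 + 1·σ_2 = 6(Δ_1 - Δ_0) = -27
  1·σ_1 + 6·σ_2 + 2·σ_3 = 6(Δ_2 - Δ_1) = 9
Natural end conditions: σ_0 = σ_3 = 0.
Forward elimination and back-substitution give σ_0 = 0, σ_1 = -171/35, σ_2 = 81/35, σ_3 = 0.
On [0, 1], S(x) = 4 + 17/70·x - 171/70·x² + 6/5·x³.
With x = 1/3: S(1/3) = 1214/315.

3.8540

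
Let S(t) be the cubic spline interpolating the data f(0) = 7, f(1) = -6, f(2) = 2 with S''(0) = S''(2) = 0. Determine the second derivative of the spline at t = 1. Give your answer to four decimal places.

31.5000

Let σ_i = S''(x_i). Step sizes h_i = 1, 1; slopes of the chords Δ_i = (y_(i+1) - y_i)/h_i = -13, 8.
  1·σ_0 + 4·σ_1 + 1·σ_2 = 6(Δ_1 - Δ_0) = 126
Natural end conditions: σ_0 = σ_2 = 0.
Solving the tridiagonal system: σ_0 = 0, σ_1 = 63/2, σ_2 = 0.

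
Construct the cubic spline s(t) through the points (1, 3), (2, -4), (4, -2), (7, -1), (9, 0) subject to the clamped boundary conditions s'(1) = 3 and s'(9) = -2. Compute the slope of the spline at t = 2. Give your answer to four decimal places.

-8.0678

With m_i denoting the second derivative at x_i, h_i = 1, 2, 3, 2, and Δ_i = (y_(i+1) − y_i)/h_i = -7, 1, 1/3, 1/2:
  1·m_0 + 6·m_1 + 2·m_2 = 6(Δ_1 - Δ_0) = 48
  2·m_1 + 10·m_2 + 3·m_3 = 6(Δ_2 - Δ_1) = -4
  3·m_2 + 10·m_3 + 2·m_4 = 6(Δ_3 - Δ_2) = 1
Clamped end conditions give two more equations: 2h_0·m_0 + h_0·m_1 = 6(Δ_0 - s'(1)) = -60 and h_3·m_3 + 2h_3·m_4 = 6(s'(9) - Δ_3) = -15.
Forward elimination and back-substitution give m_0 = -10337/273, m_1 = 4294/273, m_2 = -2323/546, m_3 = 215/91, m_4 = -1795/364.
On [2, 4], s'(t) = b_1 + 2c_1·(t - 2) + 3d_1·(t - 2)² with b_1 = Δ_1 - h_1(2m_1 + m_2)/6 = -4405/546, c_1 = m_1/2 = 2147/273, d_1 = (m_2 - m_1)/(6h_1) = -3637/2184. So s'(2) = -4405/546.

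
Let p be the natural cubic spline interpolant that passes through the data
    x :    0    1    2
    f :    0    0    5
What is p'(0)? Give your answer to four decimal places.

-1.2500

With m_i denoting the second derivative at x_i, h_i = 1, 1, and Δ_i = (y_(i+1) − y_i)/h_i = 0, 5:
  1·m_0 + 4·m_1 + 1·m_2 = 6(Δ_1 - Δ_0) = 30
Natural end conditions: m_0 = m_2 = 0.
Hence m_0 = 0, m_1 = 15/2, m_2 = 0.
On [0, 1], p'(x) = b_0 + 2c_0·x + 3d_0·x² with b_0 = Δ_0 - h_0(2m_0 + m_1)/6 = -5/4, c_0 = m_0/2 = 0, d_0 = (m_1 - m_0)/(6h_0) = 5/4. So p'(0) = -5/4.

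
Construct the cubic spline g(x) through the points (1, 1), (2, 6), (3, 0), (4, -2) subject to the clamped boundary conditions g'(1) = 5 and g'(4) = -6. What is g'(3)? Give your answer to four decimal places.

Let M_i = g''(x_i). Step sizes h_i = 1, 1, 1; slopes of the chords Δ_i = (y_(i+1) - y_i)/h_i = 5, -6, -2.
  1·M_0 + 4·M_1 + 1·M_2 = 6(Δ_1 - Δ_0) = -66
  1·M_1 + 4·M_2 + 1·M_3 = 6(Δ_2 - Δ_1) = 24
Clamped end conditions give two more equations: 2h_0·M_0 + h_0·M_1 = 6(Δ_0 - g'(1)) = 0 and h_2·M_2 + 2h_2·M_3 = 6(g'(4) - Δ_2) = -24.
Forward elimination and back-substitution give M_0 = 178/15, M_1 = -356/15, M_2 = 256/15, M_3 = -308/15.
On [3, 4], g'(x) = b_2 + 2c_2·(x - 3) + 3d_2·(x - 3)² with b_2 = Δ_2 - h_2(2M_2 + M_3)/6 = -64/15, c_2 = M_2/2 = 128/15, d_2 = (M_3 - M_2)/(6h_2) = -94/15. So g'(3) = -64/15.

-4.2667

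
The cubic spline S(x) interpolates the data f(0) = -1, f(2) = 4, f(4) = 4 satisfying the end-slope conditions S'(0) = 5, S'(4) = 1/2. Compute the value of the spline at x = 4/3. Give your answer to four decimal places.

3.2963

Let M_i = S''(x_i). Step sizes h_i = 2, 2; slopes of the chords Δ_i = (y_(i+1) - y_i)/h_i = 5/2, 0.
  2·M_0 + 8·M_1 + 2·M_2 = 6(Δ_1 - Δ_0) = -15
Clamped end conditions give two more equations: 2h_0·M_0 + h_0·M_1 = 6(Δ_0 - S'(0)) = -15 and h_1·M_1 + 2h_1·M_2 = 6(S'(4) - Δ_1) = 3.
Solving the tridiagonal system: M_0 = -3, M_1 = -3/2, M_2 = 3/2.
On [0, 2], S(x) = -1 + 5·x - 3/2·x² + 1/8·x³.
With x = 4/3: S(4/3) = 89/27.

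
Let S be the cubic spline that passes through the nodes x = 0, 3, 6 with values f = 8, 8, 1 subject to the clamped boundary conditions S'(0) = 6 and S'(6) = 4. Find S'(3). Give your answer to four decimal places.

Let σ_i = S''(x_i). Step sizes h_i = 3, 3; slopes of the chords Δ_i = (y_(i+1) - y_i)/h_i = 0, -7/3.
  3·σ_0 + 12·σ_1 + 3·σ_2 = 6(Δ_1 - Δ_0) = -14
Clamped end conditions give two more equations: 2h_0·σ_0 + h_0·σ_1 = 6(Δ_0 - S'(0)) = -36 and h_1·σ_1 + 2h_1·σ_2 = 6(S'(6) - Δ_1) = 38.
Hence σ_0 = -31/6, σ_1 = -5/3, σ_2 = 43/6.
On [3, 6], S'(x) = b_1 + 2c_1·(x - 3) + 3d_1·(x - 3)² with b_1 = Δ_1 - h_1(2σ_1 + σ_2)/6 = -17/4, c_1 = σ_1/2 = -5/6, d_1 = (σ_2 - σ_1)/(6h_1) = 53/108. So S'(3) = -17/4.

-4.2500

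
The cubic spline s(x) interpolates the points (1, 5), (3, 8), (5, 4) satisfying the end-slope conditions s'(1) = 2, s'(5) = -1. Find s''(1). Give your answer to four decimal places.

1.1250

Put m_i = s'' at the i-th knot. Here h = (2, 2) and Δ = (3/2, -2), so the interior equations h_(i-1)·m_(i-1) + 2(h_(i-1)+h_i)·m_i + h_i·m_(i+1) = 6(Δ_i − Δ_(i-1)) read
  2·m_0 + 8·m_1 + 2·m_2 = 6(Δ_1 - Δ_0) = -21
Clamped end conditions give two more equations: 2h_0·m_0 + h_0·m_1 = 6(Δ_0 - s'(1)) = -3 and h_1·m_1 + 2h_1·m_2 = 6(s'(5) - Δ_1) = 6.
Solving the tridiagonal system: m_0 = 9/8, m_1 = -15/4, m_2 = 27/8.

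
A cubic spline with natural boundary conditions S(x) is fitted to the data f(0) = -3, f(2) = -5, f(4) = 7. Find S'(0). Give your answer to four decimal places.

-2.7500

Let σ_i = S''(x_i). Step sizes h_i = 2, 2; slopes of the chords Δ_i = (y_(i+1) - y_i)/h_i = -1, 6.
  2·σ_0 + 8·σ_1 + 2·σ_2 = 6(Δ_1 - Δ_0) = 42
Natural end conditions: σ_0 = σ_2 = 0.
Forward elimination and back-substitution give σ_0 = 0, σ_1 = 21/4, σ_2 = 0.
On [0, 2], S'(x) = b_0 + 2c_0·x + 3d_0·x² with b_0 = Δ_0 - h_0(2σ_0 + σ_1)/6 = -11/4, c_0 = σ_0/2 = 0, d_0 = (σ_1 - σ_0)/(6h_0) = 7/16. So S'(0) = -11/4.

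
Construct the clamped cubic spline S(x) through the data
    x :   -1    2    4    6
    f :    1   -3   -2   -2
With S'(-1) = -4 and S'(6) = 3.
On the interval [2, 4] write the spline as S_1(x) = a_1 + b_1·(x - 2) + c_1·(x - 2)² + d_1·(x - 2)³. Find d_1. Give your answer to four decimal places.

-0.2297

With m_i denoting the second derivative at x_i, h_i = 3, 2, 2, and Δ_i = (y_(i+1) − y_i)/h_i = -4/3, 1/2, 0:
  3·m_0 + 10·m_1 + 2·m_2 = 6(Δ_1 - Δ_0) = 11
  2·m_1 + 8·m_2 + 2·m_3 = 6(Δ_2 - Δ_1) = -3
Clamped end conditions give two more equations: 2h_0·m_0 + h_0·m_1 = 6(Δ_0 - S'(-1)) = 16 and h_2·m_2 + 2h_2·m_3 = 6(S'(6) - Δ_2) = 18.
Solving: m_0 = 251/111, m_1 = 30/37, m_2 = -72/37, m_3 = 405/74.
On [2, 4], with S_1(x) = a_1 + b_1·(x - 2) + c_1·(x - 2)² + d_1·(x - 2)³: c_1 = m_1/2 = 15/37, d_1 = (m_2 - m_1)/(6h_1) = -17/74, b_1 = Δ_1 - h_1(2m_1 + m_2)/6 = 45/74.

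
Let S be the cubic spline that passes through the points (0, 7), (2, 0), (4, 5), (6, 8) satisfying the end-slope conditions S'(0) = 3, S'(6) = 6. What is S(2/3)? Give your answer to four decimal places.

Let σ_i = S''(x_i). Step sizes h_i = 2, 2, 2; slopes of the chords Δ_i = (y_(i+1) - y_i)/h_i = -7/2, 5/2, 3/2.
  2·σ_0 + 8·σ_1 + 2·σ_2 = 6(Δ_1 - Δ_0) = 36
  2·σ_1 + 8·σ_2 + 2·σ_3 = 6(Δ_2 - Δ_1) = -6
Clamped end conditions give two more equations: 2h_0·σ_0 + h_0·σ_1 = 6(Δ_0 - S'(0)) = -39 and h_2·σ_2 + 2h_2·σ_3 = 6(S'(6) - Δ_2) = 27.
Solving: σ_0 = -29/2, σ_1 = 19/2, σ_2 = -11/2, σ_3 = 19/2.
On [0, 2], S(x) = 7 + 3·x - 29/4·x² + 2·x³.
With x = 2/3: S(2/3) = 172/27.

6.3704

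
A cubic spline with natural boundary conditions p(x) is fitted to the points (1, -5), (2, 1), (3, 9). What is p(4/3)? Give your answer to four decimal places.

-3.1481

With M_i denoting the second derivative at x_i, h_i = 1, 1, and Δ_i = (y_(i+1) − y_i)/h_i = 6, 8:
  1·M_0 + 4·M_1 + 1·M_2 = 6(Δ_1 - Δ_0) = 12
Natural end conditions: M_0 = M_2 = 0.
Hence M_0 = 0, M_1 = 3, M_2 = 0.
On [1, 2], p(x) = -5 + 11/2·(x - 1) + 0·(x - 1)² + 1/2·(x - 1)³.
With (x - 1) = 1/3: p(4/3) = -85/27.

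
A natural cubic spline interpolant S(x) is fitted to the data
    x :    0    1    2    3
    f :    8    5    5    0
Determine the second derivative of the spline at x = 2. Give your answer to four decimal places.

-9.2000

With σ_i denoting the second derivative at x_i, h_i = 1, 1, 1, and Δ_i = (y_(i+1) − y_i)/h_i = -3, 0, -5:
  1·σ_0 + 4·σ_1 + 1·σ_2 = 6(Δ_1 - Δ_0) = 18
  1·σ_1 + 4·σ_2 + 1·σ_3 = 6(Δ_2 - Δ_1) = -30
Natural end conditions: σ_0 = σ_3 = 0.
Forward elimination and back-substitution give σ_0 = 0, σ_1 = 34/5, σ_2 = -46/5, σ_3 = 0.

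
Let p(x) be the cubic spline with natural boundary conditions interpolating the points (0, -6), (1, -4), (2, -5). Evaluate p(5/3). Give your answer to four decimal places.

Write σ_i for p''(x_i). With h_i = 1, 1 and divided differences Δ_i = 2, -1, the continuity of p' gives the tridiagonal system
  1·σ_0 + 4·σ_1 + 1·σ_2 = 6(Δ_1 - Δ_0) = -18
Natural end conditions: σ_0 = σ_2 = 0.
Solving: σ_0 = 0, σ_1 = -9/2, σ_2 = 0.
On [1, 2], p(x) = -4 + 1/2·(x - 1) - 9/4·(x - 1)² + 3/4·(x - 1)³.
With (x - 1) = 2/3: p(5/3) = -40/9.

-4.4444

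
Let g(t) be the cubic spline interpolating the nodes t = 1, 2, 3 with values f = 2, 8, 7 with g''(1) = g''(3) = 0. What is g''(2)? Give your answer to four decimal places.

With σ_i denoting the second derivative at x_i, h_i = 1, 1, and Δ_i = (y_(i+1) − y_i)/h_i = 6, -1:
  1·σ_0 + 4·σ_1 + 1·σ_2 = 6(Δ_1 - Δ_0) = -42
Natural end conditions: σ_0 = σ_2 = 0.
Solving the tridiagonal system: σ_0 = 0, σ_1 = -21/2, σ_2 = 0.

-10.5000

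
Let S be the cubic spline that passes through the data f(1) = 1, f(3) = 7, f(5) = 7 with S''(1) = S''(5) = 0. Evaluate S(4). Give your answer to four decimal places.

7.5625

Let σ_i = S''(x_i). Step sizes h_i = 2, 2; slopes of the chords Δ_i = (y_(i+1) - y_i)/h_i = 3, 0.
  2·σ_0 + 8·σ_1 + 2·σ_2 = 6(Δ_1 - Δ_0) = -18
Natural end conditions: σ_0 = σ_2 = 0.
Forward elimination and back-substitution give σ_0 = 0, σ_1 = -9/4, σ_2 = 0.
On [3, 5], S(x) = 7 + 3/2·(x - 3) - 9/8·(x - 3)² + 3/16·(x - 3)³.
With (x - 3) = 1: S(4) = 121/16.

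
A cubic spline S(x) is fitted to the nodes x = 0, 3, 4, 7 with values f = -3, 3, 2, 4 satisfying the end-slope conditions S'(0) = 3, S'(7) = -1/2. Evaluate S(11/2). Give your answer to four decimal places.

Put m_i = S'' at the i-th knot. Here h = (3, 1, 3) and Δ = (2, -1, 2/3), so the interior equations h_(i-1)·m_(i-1) + 2(h_(i-1)+h_i)·m_i + h_i·m_(i+1) = 6(Δ_i − Δ_(i-1)) read
  3·m_0 + 8·m_1 + 1·m_2 = 6(Δ_1 - Δ_0) = -18
  1·m_1 + 8·m_2 + 3·m_3 = 6(Δ_2 - Δ_1) = 10
Clamped end conditions give two more equations: 2h_0·m_0 + h_0·m_1 = 6(Δ_0 - S'(0)) = -6 and h_2·m_2 + 2h_2·m_3 = 6(S'(7) - Δ_2) = -7.
Solving the tridiagonal system: m_0 = 19/55, m_1 = -148/55, m_2 = 137/55, m_3 = -398/165.
On [4, 7], S(x) = 2 - 34/55·(x - 4) + 137/110·(x - 4)² - 809/2970·(x - 4)³.
With (x - 4) = 3/2: S(11/2) = 2601/880.

2.9557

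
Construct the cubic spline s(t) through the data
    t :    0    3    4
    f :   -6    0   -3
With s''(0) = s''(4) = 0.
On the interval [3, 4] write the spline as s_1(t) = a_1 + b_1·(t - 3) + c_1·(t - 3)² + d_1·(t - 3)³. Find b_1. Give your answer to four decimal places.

Write M_i for s''(x_i). With h_i = 3, 1 and divided differences Δ_i = 2, -3, the continuity of s' gives the tridiagonal system
  3·M_0 + 8·M_1 + 1·M_2 = 6(Δ_1 - Δ_0) = -30
Natural end conditions: M_0 = M_2 = 0.
Hence M_0 = 0, M_1 = -15/4, M_2 = 0.
On [3, 4], with s_1(t) = a_1 + b_1·(t - 3) + c_1·(t - 3)² + d_1·(t - 3)³: c_1 = M_1/2 = -15/8, d_1 = (M_2 - M_1)/(6h_1) = 5/8, b_1 = Δ_1 - h_1(2M_1 + M_2)/6 = -7/4.

-1.7500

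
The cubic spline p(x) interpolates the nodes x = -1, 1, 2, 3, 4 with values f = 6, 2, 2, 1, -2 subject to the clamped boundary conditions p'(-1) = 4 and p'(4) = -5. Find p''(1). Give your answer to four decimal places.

Let m_i = p''(x_i). Step sizes h_i = 2, 1, 1, 1; slopes of the chords Δ_i = (y_(i+1) - y_i)/h_i = -2, 0, -1, -3.
  2·m_0 + 6·m_1 + 1·m_2 = 6(Δ_1 - Δ_0) = 12
  1·m_1 + 4·m_2 + 1·m_3 = 6(Δ_2 - Δ_1) = -6
  1·m_2 + 4·m_3 + 1·m_4 = 6(Δ_3 - Δ_2) = -12
Clamped end conditions give two more equations: 2h_0·m_0 + h_0·m_1 = 6(Δ_0 - p'(-1)) = -36 and h_3·m_3 + 2h_3·m_4 = 6(p'(4) - Δ_3) = -12.
Forward elimination and back-substitution give m_0 = -504/41, m_1 = 270/41, m_2 = -120/41, m_3 = -36/41, m_4 = -228/41.

6.5854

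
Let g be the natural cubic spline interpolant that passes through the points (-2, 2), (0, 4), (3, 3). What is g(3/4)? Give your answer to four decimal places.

Let M_i = g''(x_i). Step sizes h_i = 2, 3; slopes of the chords Δ_i = (y_(i+1) - y_i)/h_i = 1, -1/3.
  2·M_0 + 10·M_1 + 3·M_2 = 6(Δ_1 - Δ_0) = -8
Natural end conditions: M_0 = M_2 = 0.
Hence M_0 = 0, M_1 = -4/5, M_2 = 0.
On [0, 3], g(x) = 4 + 7/15·x - 2/5·x² + 2/45·x³.
With x = 3/4: g(3/4) = 663/160.

4.1438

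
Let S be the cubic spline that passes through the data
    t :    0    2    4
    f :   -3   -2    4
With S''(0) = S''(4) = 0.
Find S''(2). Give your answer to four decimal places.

1.8750

With σ_i denoting the second derivative at x_i, h_i = 2, 2, and Δ_i = (y_(i+1) − y_i)/h_i = 1/2, 3:
  2·σ_0 + 8·σ_1 + 2·σ_2 = 6(Δ_1 - Δ_0) = 15
Natural end conditions: σ_0 = σ_2 = 0.
Hence σ_0 = 0, σ_1 = 15/8, σ_2 = 0.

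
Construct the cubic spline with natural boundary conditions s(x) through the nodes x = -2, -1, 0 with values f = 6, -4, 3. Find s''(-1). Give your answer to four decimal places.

Write M_i for s''(x_i). With h_i = 1, 1 and divided differences Δ_i = -10, 7, the continuity of s' gives the tridiagonal system
  1·M_0 + 4·M_1 + 1·M_2 = 6(Δ_1 - Δ_0) = 102
Natural end conditions: M_0 = M_2 = 0.
Solving the tridiagonal system: M_0 = 0, M_1 = 51/2, M_2 = 0.

25.5000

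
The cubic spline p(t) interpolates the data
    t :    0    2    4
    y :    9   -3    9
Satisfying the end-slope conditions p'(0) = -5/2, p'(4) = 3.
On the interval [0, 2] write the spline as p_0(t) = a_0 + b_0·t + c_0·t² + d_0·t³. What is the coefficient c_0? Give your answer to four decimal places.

Let M_i = p''(x_i). Step sizes h_i = 2, 2; slopes of the chords Δ_i = (y_(i+1) - y_i)/h_i = -6, 6.
  2·M_0 + 8·M_1 + 2·M_2 = 6(Δ_1 - Δ_0) = 72
Clamped end conditions give two more equations: 2h_0·M_0 + h_0·M_1 = 6(Δ_0 - p'(0)) = -21 and h_1·M_1 + 2h_1·M_2 = 6(p'(4) - Δ_1) = -18.
Solving the tridiagonal system: M_0 = -103/8, M_1 = 61/4, M_2 = -97/8.
On [0, 2], with p_0(t) = a_0 + b_0·t + c_0·t² + d_0·t³: c_0 = M_0/2 = -103/16, d_0 = (M_1 - M_0)/(6h_0) = 75/32, b_0 = Δ_0 - h_0(2M_0 + M_1)/6 = -5/2.

-6.4375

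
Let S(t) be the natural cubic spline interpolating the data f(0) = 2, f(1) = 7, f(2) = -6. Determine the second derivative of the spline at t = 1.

With M_i denoting the second derivative at x_i, h_i = 1, 1, and Δ_i = (y_(i+1) − y_i)/h_i = 5, -13:
  1·M_0 + 4·M_1 + 1·M_2 = 6(Δ_1 - Δ_0) = -108
Natural end conditions: M_0 = M_2 = 0.
Solving the tridiagonal system: M_0 = 0, M_1 = -27, M_2 = 0.

-27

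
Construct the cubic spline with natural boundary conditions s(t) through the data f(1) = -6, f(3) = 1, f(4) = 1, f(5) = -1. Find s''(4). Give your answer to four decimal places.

Write m_i for s''(x_i). With h_i = 2, 1, 1 and divided differences Δ_i = 7/2, 0, -2, the continuity of s' gives the tridiagonal system
  2·m_0 + 6·m_1 + 1·m_2 = 6(Δ_1 - Δ_0) = -21
  1·m_1 + 4·m_2 + 1·m_3 = 6(Δ_2 - Δ_1) = -12
Natural end conditions: m_0 = m_3 = 0.
Solving: m_0 = 0, m_1 = -72/23, m_2 = -51/23, m_3 = 0.

-2.2174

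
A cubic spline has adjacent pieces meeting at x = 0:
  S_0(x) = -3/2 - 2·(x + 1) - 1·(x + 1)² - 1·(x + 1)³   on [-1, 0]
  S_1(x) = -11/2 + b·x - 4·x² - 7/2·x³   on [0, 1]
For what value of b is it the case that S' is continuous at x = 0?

-7

S_0'(x) = -2 - 2·(x + 1) - 3·(x + 1)², so S_0'(0) = -7. On the right, S_1'(0) = b, so b = -7.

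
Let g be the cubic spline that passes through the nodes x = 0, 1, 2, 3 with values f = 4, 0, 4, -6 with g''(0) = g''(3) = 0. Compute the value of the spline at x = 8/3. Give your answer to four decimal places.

-1.4025

Write m_i for g''(x_i). With h_i = 1, 1, 1 and divided differences Δ_i = -4, 4, -10, the continuity of g' gives the tridiagonal system
  1·m_0 + 4·m_1 + 1·m_2 = 6(Δ_1 - Δ_0) = 48
  1·m_1 + 4·m_2 + 1·m_3 = 6(Δ_2 - Δ_1) = -84
Natural end conditions: m_0 = m_3 = 0.
Solving the tridiagonal system: m_0 = 0, m_1 = 92/5, m_2 = -128/5, m_3 = 0.
On [2, 3], g(x) = 4 - 22/15·(x - 2) - 64/5·(x - 2)² + 64/15·(x - 2)³.
With (x - 2) = 2/3: g(8/3) = -568/405.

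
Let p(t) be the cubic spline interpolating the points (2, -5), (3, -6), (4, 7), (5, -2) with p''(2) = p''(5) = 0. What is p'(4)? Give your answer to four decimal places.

4.6000

Write m_i for p''(x_i). With h_i = 1, 1, 1 and divided differences Δ_i = -1, 13, -9, the continuity of p' gives the tridiagonal system
  1·m_0 + 4·m_1 + 1·m_2 = 6(Δ_1 - Δ_0) = 84
  1·m_1 + 4·m_2 + 1·m_3 = 6(Δ_2 - Δ_1) = -132
Natural end conditions: m_0 = m_3 = 0.
Solving the tridiagonal system: m_0 = 0, m_1 = 156/5, m_2 = -204/5, m_3 = 0.
On [4, 5], p'(t) = b_2 + 2c_2·(t - 4) + 3d_2·(t - 4)² with b_2 = Δ_2 - h_2(2m_2 + m_3)/6 = 23/5, c_2 = m_2/2 = -102/5, d_2 = (m_3 - m_2)/(6h_2) = 34/5. So p'(4) = 23/5.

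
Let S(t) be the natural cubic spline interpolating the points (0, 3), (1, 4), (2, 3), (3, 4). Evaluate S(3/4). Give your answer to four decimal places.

3.9688

Put M_i = S'' at the i-th knot. Here h = (1, 1, 1) and Δ = (1, -1, 1), so the interior equations h_(i-1)·M_(i-1) + 2(h_(i-1)+h_i)·M_i + h_i·M_(i+1) = 6(Δ_i − Δ_(i-1)) read
  1·M_0 + 4·M_1 + 1·M_2 = 6(Δ_1 - Δ_0) = -12
  1·M_1 + 4·M_2 + 1·M_3 = 6(Δ_2 - Δ_1) = 12
Natural end conditions: M_0 = M_3 = 0.
Forward elimination and back-substitution give M_0 = 0, M_1 = -4, M_2 = 4, M_3 = 0.
On [0, 1], S(t) = 3 + 5/3·t + 0·t² - 2/3·t³.
With t = 3/4: S(3/4) = 127/32.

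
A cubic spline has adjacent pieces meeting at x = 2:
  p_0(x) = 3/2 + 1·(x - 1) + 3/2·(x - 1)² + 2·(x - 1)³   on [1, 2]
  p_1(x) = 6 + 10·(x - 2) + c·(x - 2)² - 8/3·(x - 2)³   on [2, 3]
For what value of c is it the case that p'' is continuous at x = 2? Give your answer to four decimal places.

p_0''(x) = 3 + 12·(x - 1), so p_0''(2) = 15. On the right, p_1''(2) = 2c, so c = 15/2.

7.5000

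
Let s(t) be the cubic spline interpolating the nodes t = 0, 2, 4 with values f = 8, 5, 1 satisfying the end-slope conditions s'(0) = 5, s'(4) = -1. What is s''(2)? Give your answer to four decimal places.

Let M_i = s''(x_i). Step sizes h_i = 2, 2; slopes of the chords Δ_i = (y_(i+1) - y_i)/h_i = -3/2, -2.
  2·M_0 + 8·M_1 + 2·M_2 = 6(Δ_1 - Δ_0) = -3
Clamped end conditions give two more equations: 2h_0·M_0 + h_0·M_1 = 6(Δ_0 - s'(0)) = -39 and h_1·M_1 + 2h_1·M_2 = 6(s'(4) - Δ_1) = 6.
Solving the tridiagonal system: M_0 = -87/8, M_1 = 9/4, M_2 = 3/8.

2.2500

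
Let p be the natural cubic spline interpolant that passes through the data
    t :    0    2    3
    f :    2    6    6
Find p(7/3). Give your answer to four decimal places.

Put M_i = p'' at the i-th knot. Here h = (2, 1) and Δ = (2, 0), so the interior equations h_(i-1)·M_(i-1) + 2(h_(i-1)+h_i)·M_i + h_i·M_(i+1) = 6(Δ_i − Δ_(i-1)) read
  2·M_0 + 6·M_1 + 1·M_2 = 6(Δ_1 - Δ_0) = -12
Natural end conditions: M_0 = M_2 = 0.
Solving the tridiagonal system: M_0 = 0, M_1 = -2, M_2 = 0.
On [2, 3], p(t) = 6 + 2/3·(t - 2) - 1·(t - 2)² + 1/3·(t - 2)³.
With (t - 2) = 1/3: p(7/3) = 496/81.

6.1235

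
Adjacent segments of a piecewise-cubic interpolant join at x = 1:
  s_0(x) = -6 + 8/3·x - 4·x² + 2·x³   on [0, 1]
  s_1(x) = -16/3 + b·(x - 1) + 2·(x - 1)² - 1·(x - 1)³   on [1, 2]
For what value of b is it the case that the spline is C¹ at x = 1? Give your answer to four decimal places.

s_0'(x) = 8/3 - 8·x + 6·x², so s_0'(1) = 2/3. On the right, s_1'(1) = b, so b = 2/3.

0.6667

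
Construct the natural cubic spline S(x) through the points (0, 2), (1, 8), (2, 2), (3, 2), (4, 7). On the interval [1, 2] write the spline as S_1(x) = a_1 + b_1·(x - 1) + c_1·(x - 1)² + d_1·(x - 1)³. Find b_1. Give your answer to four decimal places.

-1.1071

Write M_i for S''(x_i). With h_i = 1, 1, 1, 1 and divided differences Δ_i = 6, -6, 0, 5, the continuity of S' gives the tridiagonal system
  1·M_0 + 4·M_1 + 1·M_2 = 6(Δ_1 - Δ_0) = -72
  1·M_1 + 4·M_2 + 1·M_3 = 6(Δ_2 - Δ_1) = 36
  1·M_2 + 4·M_3 + 1·M_4 = 6(Δ_3 - Δ_2) = 30
Natural end conditions: M_0 = M_4 = 0.
Solving: M_0 = 0, M_1 = -597/28, M_2 = 93/7, M_3 = 117/28, M_4 = 0.
On [1, 2], with S_1(x) = a_1 + b_1·(x - 1) + c_1·(x - 1)² + d_1·(x - 1)³: c_1 = M_1/2 = -597/56, d_1 = (M_2 - M_1)/(6h_1) = 323/56, b_1 = Δ_1 - h_1(2M_1 + M_2)/6 = -31/28.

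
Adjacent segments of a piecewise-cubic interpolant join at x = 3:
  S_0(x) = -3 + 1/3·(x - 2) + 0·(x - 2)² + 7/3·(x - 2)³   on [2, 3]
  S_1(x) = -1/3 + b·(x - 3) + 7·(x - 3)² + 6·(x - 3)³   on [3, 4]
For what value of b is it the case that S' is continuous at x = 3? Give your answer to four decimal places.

7.3333

S_0'(x) = 1/3 + 0·(x - 2) + 7·(x - 2)², so S_0'(3) = 22/3. On the right, S_1'(3) = b, so b = 22/3.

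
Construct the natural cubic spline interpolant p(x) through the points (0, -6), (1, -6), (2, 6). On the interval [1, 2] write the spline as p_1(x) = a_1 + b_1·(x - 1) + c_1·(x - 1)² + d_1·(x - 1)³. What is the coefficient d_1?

-3

With m_i denoting the second derivative at x_i, h_i = 1, 1, and Δ_i = (y_(i+1) − y_i)/h_i = 0, 12:
  1·m_0 + 4·m_1 + 1·m_2 = 6(Δ_1 - Δ_0) = 72
Natural end conditions: m_0 = m_2 = 0.
Hence m_0 = 0, m_1 = 18, m_2 = 0.
On [1, 2], with p_1(x) = a_1 + b_1·(x - 1) + c_1·(x - 1)² + d_1·(x - 1)³: c_1 = m_1/2 = 9, d_1 = (m_2 - m_1)/(6h_1) = -3, b_1 = Δ_1 - h_1(2m_1 + m_2)/6 = 6.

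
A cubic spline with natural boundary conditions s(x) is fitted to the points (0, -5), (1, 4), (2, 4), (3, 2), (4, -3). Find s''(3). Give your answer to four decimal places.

-4.9286

Put M_i = s'' at the i-th knot. Here h = (1, 1, 1, 1) and Δ = (9, 0, -2, -5), so the interior equations h_(i-1)·M_(i-1) + 2(h_(i-1)+h_i)·M_i + h_i·M_(i+1) = 6(Δ_i − Δ_(i-1)) read
  1·M_0 + 4·M_1 + 1·M_2 = 6(Δ_1 - Δ_0) = -54
  1·M_1 + 4·M_2 + 1·M_3 = 6(Δ_2 - Δ_1) = -12
  1·M_2 + 4·M_3 + 1·M_4 = 6(Δ_3 - Δ_2) = -18
Natural end conditions: M_0 = M_4 = 0.
Solving: M_0 = 0, M_1 = -195/14, M_2 = 12/7, M_3 = -69/14, M_4 = 0.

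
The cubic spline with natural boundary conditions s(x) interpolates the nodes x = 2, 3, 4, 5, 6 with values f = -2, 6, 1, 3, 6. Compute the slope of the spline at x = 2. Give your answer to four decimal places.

Let M_i = s''(x_i). Step sizes h_i = 1, 1, 1, 1; slopes of the chords Δ_i = (y_(i+1) - y_i)/h_i = 8, -5, 2, 3.
  1·M_0 + 4·M_1 + 1·M_2 = 6(Δ_1 - Δ_0) = -78
  1·M_1 + 4·M_2 + 1·M_3 = 6(Δ_2 - Δ_1) = 42
  1·M_2 + 4·M_3 + 1·M_4 = 6(Δ_3 - Δ_2) = 6
Natural end conditions: M_0 = M_4 = 0.
Forward elimination and back-substitution give M_0 = 0, M_1 = -333/14, M_2 = 120/7, M_3 = -39/14, M_4 = 0.
On [2, 3], s'(x) = b_0 + 2c_0·(x - 2) + 3d_0·(x - 2)² with b_0 = Δ_0 - h_0(2M_0 + M_1)/6 = 335/28, c_0 = M_0/2 = 0, d_0 = (M_1 - M_0)/(6h_0) = -111/28. So s'(2) = 335/28.

11.9643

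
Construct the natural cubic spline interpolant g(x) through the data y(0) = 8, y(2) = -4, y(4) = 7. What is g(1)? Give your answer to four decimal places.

-0.1563

Put M_i = g'' at the i-th knot. Here h = (2, 2) and Δ = (-6, 11/2), so the interior equations h_(i-1)·M_(i-1) + 2(h_(i-1)+h_i)·M_i + h_i·M_(i+1) = 6(Δ_i − Δ_(i-1)) read
  2·M_0 + 8·M_1 + 2·M_2 = 6(Δ_1 - Δ_0) = 69
Natural end conditions: M_0 = M_2 = 0.
Hence M_0 = 0, M_1 = 69/8, M_2 = 0.
On [0, 2], g(x) = 8 - 71/8·x + 0·x² + 23/32·x³.
With x = 1: g(1) = -5/32.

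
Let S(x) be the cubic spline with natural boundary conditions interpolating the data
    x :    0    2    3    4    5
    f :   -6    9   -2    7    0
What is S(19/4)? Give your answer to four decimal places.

3.1304

With M_i denoting the second derivative at x_i, h_i = 2, 1, 1, 1, and Δ_i = (y_(i+1) − y_i)/h_i = 15/2, -11, 9, -7:
  2·M_0 + 6·M_1 + 1·M_2 = 6(Δ_1 - Δ_0) = -111
  1·M_1 + 4·M_2 + 1·M_3 = 6(Δ_2 - Δ_1) = 120
  1·M_2 + 4·M_3 + 1·M_4 = 6(Δ_3 - Δ_2) = -96
Natural end conditions: M_0 = M_4 = 0.
Hence M_0 = 0, M_1 = -2241/86, M_2 = 1950/43, M_3 = -3039/86, M_4 = 0.
On [4, 5], S(x) = 7 + 411/86·(x - 4) - 3039/172·(x - 4)² + 1013/172·(x - 4)³.
With (x - 4) = 3/4: S(19/4) = 34459/11008.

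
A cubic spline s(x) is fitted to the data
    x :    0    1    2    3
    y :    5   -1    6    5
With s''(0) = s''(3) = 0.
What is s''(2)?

Let M_i = s''(x_i). Step sizes h_i = 1, 1, 1; slopes of the chords Δ_i = (y_(i+1) - y_i)/h_i = -6, 7, -1.
  1·M_0 + 4·M_1 + 1·M_2 = 6(Δ_1 - Δ_0) = 78
  1·M_1 + 4·M_2 + 1·M_3 = 6(Δ_2 - Δ_1) = -48
Natural end conditions: M_0 = M_3 = 0.
Forward elimination and back-substitution give M_0 = 0, M_1 = 24, M_2 = -18, M_3 = 0.

-18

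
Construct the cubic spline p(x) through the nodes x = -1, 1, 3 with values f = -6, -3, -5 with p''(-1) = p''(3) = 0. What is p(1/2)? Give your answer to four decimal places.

With m_i denoting the second derivative at x_i, h_i = 2, 2, and Δ_i = (y_(i+1) − y_i)/h_i = 3/2, -1:
  2·m_0 + 8·m_1 + 2·m_2 = 6(Δ_1 - Δ_0) = -15
Natural end conditions: m_0 = m_2 = 0.
Solving: m_0 = 0, m_1 = -15/8, m_2 = 0.
On [-1, 1], p(x) = -6 + 17/8·(x + 1) + 0·(x + 1)² - 5/32·(x + 1)³.
With (x + 1) = 3/2: p(1/2) = -855/256.

-3.3398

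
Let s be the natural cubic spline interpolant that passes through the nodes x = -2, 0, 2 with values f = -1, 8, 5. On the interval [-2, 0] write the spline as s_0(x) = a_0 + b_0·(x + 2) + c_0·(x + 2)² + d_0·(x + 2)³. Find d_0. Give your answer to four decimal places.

-0.3750

Write M_i for s''(x_i). With h_i = 2, 2 and divided differences Δ_i = 9/2, -3/2, the continuity of s' gives the tridiagonal system
  2·M_0 + 8·M_1 + 2·M_2 = 6(Δ_1 - Δ_0) = -36
Natural end conditions: M_0 = M_2 = 0.
Forward elimination and back-substitution give M_0 = 0, M_1 = -9/2, M_2 = 0.
On [-2, 0], with s_0(x) = a_0 + b_0·(x + 2) + c_0·(x + 2)² + d_0·(x + 2)³: c_0 = M_0/2 = 0, d_0 = (M_1 - M_0)/(6h_0) = -3/8, b_0 = Δ_0 - h_0(2M_0 + M_1)/6 = 6.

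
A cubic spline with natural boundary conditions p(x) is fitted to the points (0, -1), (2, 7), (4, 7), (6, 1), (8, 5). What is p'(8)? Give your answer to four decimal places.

With σ_i denoting the second derivative at x_i, h_i = 2, 2, 2, 2, and Δ_i = (y_(i+1) − y_i)/h_i = 4, 0, -3, 2:
  2·σ_0 + 8·σ_1 + 2·σ_2 = 6(Δ_1 - Δ_0) = -24
  2·σ_1 + 8·σ_2 + 2·σ_3 = 6(Δ_2 - Δ_1) = -18
  2·σ_2 + 8·σ_3 + 2·σ_4 = 6(Δ_3 - Δ_2) = 30
Natural end conditions: σ_0 = σ_4 = 0.
Solving the tridiagonal system: σ_0 = 0, σ_1 = -129/56, σ_2 = -39/14, σ_3 = 249/56, σ_4 = 0.
On [6, 8], p'(x) = b_3 + 2c_3·(x - 6) + 3d_3·(x - 6)² with b_3 = Δ_3 - h_3(2σ_3 + σ_4)/6 = -27/28, c_3 = σ_3/2 = 249/112, d_3 = (σ_4 - σ_3)/(6h_3) = -83/224. So p'(8) = 195/56.

3.4821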